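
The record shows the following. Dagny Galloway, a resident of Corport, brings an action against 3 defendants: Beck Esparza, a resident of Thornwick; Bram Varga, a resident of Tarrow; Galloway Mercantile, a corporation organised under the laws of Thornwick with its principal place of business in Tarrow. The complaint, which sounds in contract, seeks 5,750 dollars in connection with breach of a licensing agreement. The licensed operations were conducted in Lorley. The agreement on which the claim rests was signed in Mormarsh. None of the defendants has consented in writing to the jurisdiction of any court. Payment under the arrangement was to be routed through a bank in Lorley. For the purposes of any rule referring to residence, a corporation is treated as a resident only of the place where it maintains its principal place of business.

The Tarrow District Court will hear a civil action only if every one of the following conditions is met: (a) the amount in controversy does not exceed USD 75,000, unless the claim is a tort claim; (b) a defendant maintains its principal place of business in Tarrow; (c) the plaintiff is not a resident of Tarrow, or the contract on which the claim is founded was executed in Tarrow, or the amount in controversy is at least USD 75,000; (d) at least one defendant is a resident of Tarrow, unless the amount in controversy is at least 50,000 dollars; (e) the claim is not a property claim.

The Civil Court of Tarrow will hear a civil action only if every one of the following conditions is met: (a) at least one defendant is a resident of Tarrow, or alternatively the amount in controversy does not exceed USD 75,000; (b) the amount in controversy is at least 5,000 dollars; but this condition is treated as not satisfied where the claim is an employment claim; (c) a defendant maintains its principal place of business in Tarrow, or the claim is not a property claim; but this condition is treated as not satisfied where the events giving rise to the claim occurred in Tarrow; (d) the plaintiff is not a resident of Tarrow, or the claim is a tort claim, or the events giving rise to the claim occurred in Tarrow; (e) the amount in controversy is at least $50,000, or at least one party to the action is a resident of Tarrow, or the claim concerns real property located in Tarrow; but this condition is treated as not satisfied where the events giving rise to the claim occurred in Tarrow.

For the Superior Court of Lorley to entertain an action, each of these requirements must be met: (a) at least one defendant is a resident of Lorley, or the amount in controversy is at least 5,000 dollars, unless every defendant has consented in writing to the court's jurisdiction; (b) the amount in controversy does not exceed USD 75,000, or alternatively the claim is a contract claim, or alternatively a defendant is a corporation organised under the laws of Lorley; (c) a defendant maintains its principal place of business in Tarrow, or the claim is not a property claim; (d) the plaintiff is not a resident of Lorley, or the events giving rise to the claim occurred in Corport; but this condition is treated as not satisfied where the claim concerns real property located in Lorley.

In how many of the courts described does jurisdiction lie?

The Tarrow District Court:
  (a) The amount in controversy is $5,750, within the USD 75,000 ceiling. Satisfied.
  (b) Galloway Mercantile has its principal place of business in Tarrow. Satisfied.
  (c) The plaintiff resides in Corport, which is not Tarrow, so one alternative holds. Condition met.
  (d) Bram Varga resides in Tarrow. Condition met.
  (e) The claim is a contract claim, not a property claim. Satisfied.
  → All conditions met; jurisdiction exists.
The Civil Court of Tarrow:
  (a) Bram Varga resides in Tarrow, which satisfies one of the alternatives. Condition met.
  (b) The amount in controversy is 5,750 dollars, which meets the 5,000 dollars floor. The exception is not triggered, since the claim is a contract claim, not an employment claim. Condition met.
  (c) Galloway Mercantile has its principal place of business in Tarrow, so one alternative holds. The exception is not triggered, since the operative events occurred in Lorley, not Tarrow. Condition met.
  (d) The plaintiff resides in Corport, which is not Tarrow — that alternative is enough. Condition met.
  (e) Bram Varga resides in Tarrow, so one alternative holds. The exception is not triggered, since the operative events occurred in Lorley, not Tarrow. Satisfied.
  → Jurisdiction lies.
The Superior Court of Lorley:
  (a) The amount in controversy is $5,750, which meets the USD 5,000 floor, which satisfies one of the alternatives. Satisfied.
  (b) The amount in controversy is $5,750, within the $75,000 ceiling, so one alternative holds. Met.
  (c) Galloway Mercantile has its principal place of business in Tarrow, so one alternative holds. Satisfied.
  (d) The plaintiff resides in Corport, which is not Lorley, which satisfies one of the alternatives. The carve-out does not apply: the claim does not concern real property. Met.
  → All conditions met; jurisdiction exists.
Courts with jurisdiction: the Tarrow District Court, the Civil Court of Tarrow, the Superior Court of Lorley — 3 in total.

3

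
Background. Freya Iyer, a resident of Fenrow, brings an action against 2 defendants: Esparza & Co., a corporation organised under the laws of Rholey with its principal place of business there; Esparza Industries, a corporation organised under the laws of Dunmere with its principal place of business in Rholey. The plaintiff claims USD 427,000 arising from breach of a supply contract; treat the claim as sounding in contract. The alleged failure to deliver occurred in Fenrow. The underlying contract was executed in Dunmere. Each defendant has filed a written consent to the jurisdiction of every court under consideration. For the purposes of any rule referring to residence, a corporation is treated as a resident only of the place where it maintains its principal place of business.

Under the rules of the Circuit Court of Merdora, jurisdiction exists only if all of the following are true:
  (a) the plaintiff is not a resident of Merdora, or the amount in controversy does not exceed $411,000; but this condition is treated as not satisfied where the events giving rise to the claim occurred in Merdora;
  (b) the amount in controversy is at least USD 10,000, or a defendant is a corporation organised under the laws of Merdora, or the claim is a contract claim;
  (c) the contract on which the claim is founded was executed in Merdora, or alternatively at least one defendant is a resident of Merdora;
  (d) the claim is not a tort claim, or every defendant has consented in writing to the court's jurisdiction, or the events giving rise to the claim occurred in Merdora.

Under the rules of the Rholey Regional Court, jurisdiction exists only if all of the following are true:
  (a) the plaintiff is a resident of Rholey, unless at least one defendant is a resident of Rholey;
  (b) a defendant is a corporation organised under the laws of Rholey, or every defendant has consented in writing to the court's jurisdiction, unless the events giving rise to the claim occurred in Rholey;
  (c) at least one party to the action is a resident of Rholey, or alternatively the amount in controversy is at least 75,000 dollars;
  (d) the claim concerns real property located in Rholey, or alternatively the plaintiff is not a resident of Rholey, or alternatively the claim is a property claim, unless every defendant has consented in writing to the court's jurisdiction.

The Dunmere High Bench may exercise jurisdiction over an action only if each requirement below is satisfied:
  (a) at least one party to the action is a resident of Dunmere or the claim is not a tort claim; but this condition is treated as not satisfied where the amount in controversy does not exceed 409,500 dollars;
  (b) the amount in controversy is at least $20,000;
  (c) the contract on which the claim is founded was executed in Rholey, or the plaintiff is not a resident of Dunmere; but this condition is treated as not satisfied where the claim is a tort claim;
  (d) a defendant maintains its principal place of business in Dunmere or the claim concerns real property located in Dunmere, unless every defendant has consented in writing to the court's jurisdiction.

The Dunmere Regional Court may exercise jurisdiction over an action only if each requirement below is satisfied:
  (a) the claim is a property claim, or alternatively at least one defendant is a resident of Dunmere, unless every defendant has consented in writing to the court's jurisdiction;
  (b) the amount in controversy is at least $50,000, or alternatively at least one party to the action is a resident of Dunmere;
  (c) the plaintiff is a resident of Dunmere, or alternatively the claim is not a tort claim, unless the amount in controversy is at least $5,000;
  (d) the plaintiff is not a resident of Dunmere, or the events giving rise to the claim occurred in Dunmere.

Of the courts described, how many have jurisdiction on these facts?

3

The Circuit Court of Merdora:
  (a) The plaintiff resides in Fenrow, which is not Merdora, so one alternative holds. The carve-out does not apply: the operative events occurred in Fenrow, not Merdora. Satisfied.
  (b) The amount in controversy is 427,000 dollars, which meets the 10,000 dollars floor, which satisfies one of the alternatives. Met.
  (c) The contract was executed in Dunmere, not Merdora; no defendant resides in Merdora (they reside in Rholey, Rholey) — none of the alternatives is met. Condition not met.
  (d) The claim is a contract claim, not a tort claim — that alternative is enough. Met.
  → At least one condition fails; no jurisdiction.
The Rholey Regional Court:
  (a) The plaintiff resides in Fenrow, not Rholey. But Esparza & Co. resides in Rholey, and the 'unless' clause therefore excuses the requirement. Met.
  (b) Esparza & Co. is organised under the laws of Rholey, so one alternative holds. Condition met.
  (c) Esparza & Co. resides in Rholey, so this disjunct is met. Satisfied.
  (d) The plaintiff resides in Fenrow, which is not Rholey, so one alternative holds. Satisfied.
  → All conditions met; jurisdiction exists.
The Dunmere High Bench:
  (a) The claim is a contract claim, not a tort claim, so this disjunct is met. The carve-out does not apply: the amount in controversy is 427,000 dollars, above the USD 409,500 ceiling. Met.
  (b) The amount in controversy is USD 427,000, which meets the $20,000 floor. Condition met.
  (c) The plaintiff resides in Fenrow, which is not Dunmere, so one alternative holds. And the carve-out is inapplicable — the claim is a contract claim, not a tort claim. Satisfied.
  (d) The corporate defendant(s) have their principal place of business in Rholey, not Dunmere; the claim does not concern real property — none of the alternatives is met. The proviso rescues it, though: every defendant has filed written consent. Met.
  → All conditions met; jurisdiction exists.
The Dunmere Regional Court:
  (a) The claim is a contract claim, not a property claim; no defendant resides in Dunmere (they reside in Rholey, Rholey) — no alternative holds. The proviso rescues it, though: every defendant has filed written consent. Met.
  (b) The amount in controversy is USD 427,000, which meets the 50,000 dollars floor, which satisfies one of the alternatives. Satisfied.
  (c) The claim is a contract claim, not a tort claim — that alternative is enough. Condition met.
  (d) The plaintiff resides in Fenrow, which is not Dunmere, so this disjunct is met. Condition met.
  → All conditions met; jurisdiction exists.
Courts with jurisdiction: the Rholey Regional Court, the Dunmere High Bench, the Dunmere Regional Court — 3 in total.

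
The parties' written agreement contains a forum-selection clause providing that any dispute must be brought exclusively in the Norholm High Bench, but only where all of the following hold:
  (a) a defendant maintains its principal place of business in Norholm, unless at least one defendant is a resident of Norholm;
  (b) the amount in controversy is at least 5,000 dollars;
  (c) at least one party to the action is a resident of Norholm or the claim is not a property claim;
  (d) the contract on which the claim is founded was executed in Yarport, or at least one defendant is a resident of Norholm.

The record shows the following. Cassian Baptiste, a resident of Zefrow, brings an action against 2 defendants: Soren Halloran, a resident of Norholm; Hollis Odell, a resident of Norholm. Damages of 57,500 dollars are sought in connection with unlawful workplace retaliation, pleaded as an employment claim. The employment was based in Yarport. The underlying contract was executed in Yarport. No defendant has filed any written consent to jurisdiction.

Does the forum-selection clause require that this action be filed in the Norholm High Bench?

Yes

The Norholm High Bench:
  (a) No defendant is a corporation. The proviso rescues it, though: Soren Halloran resides in Norholm. Satisfied.
  (b) The amount in controversy is USD 57,500, which meets the $5,000 floor. Satisfied.
  (c) Soren Halloran resides in Norholm, so this disjunct is met. Satisfied.
  (d) The contract was executed in Yarport, so one alternative holds. Met.
  → Forum clause is triggered.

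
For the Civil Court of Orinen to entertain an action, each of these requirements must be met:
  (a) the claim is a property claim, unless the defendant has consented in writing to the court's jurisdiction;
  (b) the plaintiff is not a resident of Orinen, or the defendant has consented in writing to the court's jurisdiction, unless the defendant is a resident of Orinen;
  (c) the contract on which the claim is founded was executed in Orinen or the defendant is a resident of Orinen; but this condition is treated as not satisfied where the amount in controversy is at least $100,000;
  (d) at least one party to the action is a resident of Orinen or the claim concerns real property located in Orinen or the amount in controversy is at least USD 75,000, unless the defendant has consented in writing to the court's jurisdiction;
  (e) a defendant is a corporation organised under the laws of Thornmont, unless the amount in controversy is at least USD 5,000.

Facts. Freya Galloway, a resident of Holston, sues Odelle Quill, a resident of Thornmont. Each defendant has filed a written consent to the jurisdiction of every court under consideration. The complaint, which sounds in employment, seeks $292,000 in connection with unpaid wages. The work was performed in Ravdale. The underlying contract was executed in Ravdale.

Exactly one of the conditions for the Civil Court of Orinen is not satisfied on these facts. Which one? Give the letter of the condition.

The Civil Court of Orinen:
  (a) The claim is an employment claim, not a property claim. The proviso rescues it, though: every defendant has filed written consent. Met.
  (b) The plaintiff resides in Holston, which is not Orinen — that alternative is enough. Satisfied.
  (c) The contract was executed in Ravdale, not Orinen; the defendant resides in Thornmont, not Orinen — every alternative fails. Fails.
  (d) The amount in controversy is USD 292,000, which meets the 75,000 dollars floor, so this disjunct is met. Satisfied.
  (e) No defendant is a corporation. But the amount in controversy is 292,000 dollars, which meets the 5,000 dollars floor, and the 'unless' clause therefore excuses the requirement. Satisfied.
Only condition (c) fails.

(c)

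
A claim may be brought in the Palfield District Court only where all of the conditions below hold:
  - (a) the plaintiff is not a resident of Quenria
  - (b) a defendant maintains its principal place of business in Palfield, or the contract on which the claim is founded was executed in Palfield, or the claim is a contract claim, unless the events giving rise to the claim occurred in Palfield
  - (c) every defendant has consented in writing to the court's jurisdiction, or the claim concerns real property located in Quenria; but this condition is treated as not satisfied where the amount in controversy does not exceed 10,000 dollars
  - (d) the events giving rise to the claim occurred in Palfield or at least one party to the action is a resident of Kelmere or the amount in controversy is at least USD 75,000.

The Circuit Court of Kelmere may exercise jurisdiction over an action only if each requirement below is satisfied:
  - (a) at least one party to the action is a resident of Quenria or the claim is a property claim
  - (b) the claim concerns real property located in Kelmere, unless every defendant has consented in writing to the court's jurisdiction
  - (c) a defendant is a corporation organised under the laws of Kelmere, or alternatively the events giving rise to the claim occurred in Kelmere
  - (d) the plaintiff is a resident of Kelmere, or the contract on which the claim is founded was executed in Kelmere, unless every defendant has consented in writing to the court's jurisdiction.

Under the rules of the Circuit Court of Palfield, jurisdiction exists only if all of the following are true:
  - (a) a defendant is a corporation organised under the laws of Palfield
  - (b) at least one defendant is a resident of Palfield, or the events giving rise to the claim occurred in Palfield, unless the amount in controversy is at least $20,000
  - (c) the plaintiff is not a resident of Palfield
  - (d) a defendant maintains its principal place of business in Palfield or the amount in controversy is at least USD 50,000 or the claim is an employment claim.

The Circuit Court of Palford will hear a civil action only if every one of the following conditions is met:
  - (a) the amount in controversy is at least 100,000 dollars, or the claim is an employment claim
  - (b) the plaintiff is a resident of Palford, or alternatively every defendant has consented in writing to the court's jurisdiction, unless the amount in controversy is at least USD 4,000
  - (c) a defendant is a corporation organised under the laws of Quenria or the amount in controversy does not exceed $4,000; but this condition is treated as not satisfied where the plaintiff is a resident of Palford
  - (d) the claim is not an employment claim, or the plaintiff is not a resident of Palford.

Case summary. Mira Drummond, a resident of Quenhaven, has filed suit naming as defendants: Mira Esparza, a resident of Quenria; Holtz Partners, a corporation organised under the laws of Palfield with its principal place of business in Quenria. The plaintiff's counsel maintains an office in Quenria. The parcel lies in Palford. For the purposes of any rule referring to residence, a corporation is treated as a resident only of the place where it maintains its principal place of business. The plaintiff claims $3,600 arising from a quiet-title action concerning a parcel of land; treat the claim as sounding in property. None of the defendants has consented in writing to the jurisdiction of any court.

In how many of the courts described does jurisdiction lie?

0

The Palfield District Court:
  (a) The plaintiff resides in Quenhaven, which is not Quenria. Condition met.
  (b) The corporate defendant(s) have their principal place of business in Quenria, not Palfield; no contract (and hence no place of execution) is alleged; the claim is a property claim, not a contract claim — none of the alternatives is met. The proviso offers no rescue either, since the operative events occurred in Palford, not Palfield. Condition not met.
  (c) No such written consent has been filed; the property lies in Palford, not Quenria — none of the alternatives is met. Condition not met.
  (d) The operative events occurred in Palford, not Palfield; no party resides in Kelmere; the amount in controversy is $3,600, below the 75,000 dollars floor — every alternative fails. Not met.
  → No jurisdiction.
The Circuit Court of Kelmere:
  (a) Mira Esparza resides in Quenria, so one alternative holds. Met.
  (b) The property lies in Palford, not Kelmere. And no such written consent has been filed, so the proviso does not save it. Not satisfied.
  (c) The corporate defendant(s) are organised in Palfield, not Kelmere; the operative events occurred in Palford, not Kelmere — every alternative fails. Fails.
  (d) The plaintiff resides in Quenhaven, not Kelmere; no contract (and hence no place of execution) is alleged — no alternative holds. Nor does the 'unless' clause help: no such written consent has been filed. Not satisfied.
  → At least one condition fails; no jurisdiction.
The Circuit Court of Palfield:
  (a) Holtz Partners is organised under the laws of Palfield. Condition met.
  (b) No defendant resides in Palfield (they reside in Quenria, Quenria); the operative events occurred in Palford, not Palfield — no alternative holds. And the amount in controversy is USD 3,600, below the USD 20,000 floor, so the proviso does not save it. Not satisfied.
  (c) The plaintiff resides in Quenhaven, which is not Palfield. Condition met.
  (d) The corporate defendant(s) have their principal place of business in Quenria, not Palfield; the amount in controversy is $3,600, below the $50,000 floor; the claim is a property claim, not an employment claim — no alternative holds. Not met.
  → No jurisdiction.
The Circuit Court of Palford:
  (a) The amount in controversy is $3,600, below the 100,000 dollars floor; the claim is a property claim, not an employment claim — no alternative holds. Not satisfied.
  (b) The plaintiff resides in Quenhaven, not Palford; no such written consent has been filed — no alternative holds. The proviso offers no rescue either, since the amount in controversy is 3,600 dollars, below the $4,000 floor. Not met.
  (c) The amount in controversy is USD 3,600, within the USD 4,000 ceiling, so this disjunct is met. The exception is not triggered, since the plaintiff resides in Quenhaven, not Palford. Condition met.
  (d) The claim is a property claim, not an employment claim — that alternative is enough. Met.
  → No jurisdiction.
No court satisfies all of its conditions.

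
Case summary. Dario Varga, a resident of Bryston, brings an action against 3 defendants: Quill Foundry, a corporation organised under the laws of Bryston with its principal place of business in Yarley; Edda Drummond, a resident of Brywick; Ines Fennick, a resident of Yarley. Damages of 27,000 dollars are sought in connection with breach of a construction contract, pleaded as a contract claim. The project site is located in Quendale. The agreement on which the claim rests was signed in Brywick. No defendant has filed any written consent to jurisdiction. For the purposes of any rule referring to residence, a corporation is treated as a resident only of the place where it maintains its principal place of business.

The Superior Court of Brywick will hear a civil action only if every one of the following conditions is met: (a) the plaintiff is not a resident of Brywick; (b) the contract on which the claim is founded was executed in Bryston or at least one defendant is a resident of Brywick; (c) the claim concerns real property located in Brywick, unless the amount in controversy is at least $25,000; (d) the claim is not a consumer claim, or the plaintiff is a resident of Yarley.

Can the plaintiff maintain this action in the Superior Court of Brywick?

Yes

The Superior Court of Brywick:
  (a) The plaintiff resides in Bryston, which is not Brywick. Satisfied.
  (b) Edda Drummond resides in Brywick — that alternative is enough. Condition met.
  (c) The claim does not concern real property. The proviso rescues it, though: the amount in controversy is 27,000 dollars, which meets the $25,000 floor. Satisfied.
  (d) The claim is a contract claim, not a consumer claim, so this disjunct is met. Condition met.
  → All conditions met; jurisdiction exists.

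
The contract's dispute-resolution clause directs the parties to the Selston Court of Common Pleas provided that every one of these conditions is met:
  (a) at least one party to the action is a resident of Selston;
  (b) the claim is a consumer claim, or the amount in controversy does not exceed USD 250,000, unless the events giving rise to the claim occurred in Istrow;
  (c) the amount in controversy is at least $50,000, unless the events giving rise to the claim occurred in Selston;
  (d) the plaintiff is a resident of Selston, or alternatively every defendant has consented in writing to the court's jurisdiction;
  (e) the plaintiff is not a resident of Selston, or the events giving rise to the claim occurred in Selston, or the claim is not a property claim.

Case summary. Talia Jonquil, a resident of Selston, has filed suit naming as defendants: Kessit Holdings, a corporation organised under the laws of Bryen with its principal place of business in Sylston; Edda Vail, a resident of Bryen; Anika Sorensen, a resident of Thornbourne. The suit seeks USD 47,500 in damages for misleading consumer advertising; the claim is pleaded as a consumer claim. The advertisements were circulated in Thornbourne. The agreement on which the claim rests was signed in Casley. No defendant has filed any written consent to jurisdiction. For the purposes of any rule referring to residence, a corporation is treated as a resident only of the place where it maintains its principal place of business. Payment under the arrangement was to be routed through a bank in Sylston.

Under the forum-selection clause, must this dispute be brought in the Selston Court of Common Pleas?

No

The Selston Court of Common Pleas:
  (a) Talia Jonquil resides in Selston. Condition met.
  (b) The claim is a consumer claim, so one alternative holds. Condition met.
  (c) The amount in controversy is $47,500, below the 50,000 dollars floor. And the operative events occurred in Thornbourne, not Selston, so the proviso does not save it. Not met.
  (d) The plaintiff resides in Selston — that alternative is enough. Satisfied.
  (e) The claim is a consumer claim, not a property claim, so one alternative holds. Condition met.
  → Forum clause is not triggered.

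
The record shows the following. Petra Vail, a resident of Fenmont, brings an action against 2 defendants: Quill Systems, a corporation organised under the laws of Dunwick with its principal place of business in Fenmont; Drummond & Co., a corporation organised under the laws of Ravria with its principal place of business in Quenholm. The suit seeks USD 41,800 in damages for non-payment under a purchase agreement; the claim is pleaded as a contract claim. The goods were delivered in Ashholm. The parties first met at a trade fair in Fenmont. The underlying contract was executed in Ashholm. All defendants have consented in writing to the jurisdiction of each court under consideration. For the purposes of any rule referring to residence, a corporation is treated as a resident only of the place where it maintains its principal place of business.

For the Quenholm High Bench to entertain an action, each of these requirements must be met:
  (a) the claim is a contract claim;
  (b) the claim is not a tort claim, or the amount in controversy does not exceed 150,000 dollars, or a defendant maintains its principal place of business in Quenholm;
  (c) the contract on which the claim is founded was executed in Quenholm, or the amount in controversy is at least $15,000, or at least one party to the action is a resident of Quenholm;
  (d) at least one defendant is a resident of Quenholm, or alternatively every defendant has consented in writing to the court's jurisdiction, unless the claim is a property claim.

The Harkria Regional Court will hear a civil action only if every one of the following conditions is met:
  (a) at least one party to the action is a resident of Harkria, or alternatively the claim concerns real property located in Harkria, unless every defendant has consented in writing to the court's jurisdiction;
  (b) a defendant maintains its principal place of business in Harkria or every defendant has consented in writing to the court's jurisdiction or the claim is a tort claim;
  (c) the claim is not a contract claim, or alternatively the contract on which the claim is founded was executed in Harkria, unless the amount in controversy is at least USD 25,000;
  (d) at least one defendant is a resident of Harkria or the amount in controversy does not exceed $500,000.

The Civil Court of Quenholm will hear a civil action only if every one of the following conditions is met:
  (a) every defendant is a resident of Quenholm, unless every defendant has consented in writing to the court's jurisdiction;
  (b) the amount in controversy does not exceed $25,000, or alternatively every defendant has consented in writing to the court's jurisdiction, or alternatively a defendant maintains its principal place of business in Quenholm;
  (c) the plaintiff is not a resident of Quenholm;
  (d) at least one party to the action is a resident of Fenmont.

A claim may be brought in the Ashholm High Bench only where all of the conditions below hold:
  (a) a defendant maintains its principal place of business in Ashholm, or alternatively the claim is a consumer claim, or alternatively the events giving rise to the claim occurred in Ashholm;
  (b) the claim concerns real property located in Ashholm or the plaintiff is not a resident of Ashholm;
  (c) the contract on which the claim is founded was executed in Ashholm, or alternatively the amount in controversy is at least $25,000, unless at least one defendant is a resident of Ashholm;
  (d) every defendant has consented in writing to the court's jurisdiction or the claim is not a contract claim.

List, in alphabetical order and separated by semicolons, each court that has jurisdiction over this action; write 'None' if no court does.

the Ashholm High Bench; the Civil Court of Quenholm; the Harkria Regional Court; the Quenholm High Bench

The Quenholm High Bench:
  (a) The claim is a contract claim. Met.
  (b) The claim is a contract claim, not a tort claim — that alternative is enough. Condition met.
  (c) The amount in controversy is 41,800 dollars, which meets the 15,000 dollars floor, so this disjunct is met. Condition met.
  (d) Drummond & Co. resides in Quenholm, so one alternative holds. Condition met.
  → The court has jurisdiction.
The Harkria Regional Court:
  (a) No party resides in Harkria; the claim does not concern real property — none of the alternatives is met. However, every defendant has filed written consent, so the 'unless' proviso supplies this condition. Satisfied.
  (b) Every defendant has filed written consent, so this disjunct is met. Condition met.
  (c) The claim is a contract claim; the contract was executed in Ashholm, not Harkria — none of the alternatives is met. However, the amount in controversy is $41,800, which meets the $25,000 floor, so the 'unless' proviso supplies this condition. Met.
  (d) The amount in controversy is USD 41,800, within the $500,000 ceiling, which satisfies one of the alternatives. Condition met.
  → All conditions met; jurisdiction exists.
The Civil Court of Quenholm:
  (a) The defendants reside as follows — Quill Systems in Fenmont, Drummond & Co. in Quenholm — not all in Quenholm. But every defendant has filed written consent, and the 'unless' clause therefore excuses the requirement. Condition met.
  (b) Every defendant has filed written consent, so this disjunct is met. Satisfied.
  (c) The plaintiff resides in Fenmont, which is not Quenholm. Condition met.
  (d) Petra Vail resides in Fenmont. Condition met.
  → The court has jurisdiction.
The Ashholm High Bench:
  (a) The operative events occurred in Ashholm — that alternative is enough. Condition met.
  (b) The plaintiff resides in Fenmont, which is not Ashholm — that alternative is enough. Satisfied.
  (c) The contract was executed in Ashholm, which satisfies one of the alternatives. Condition met.
  (d) Every defendant has filed written consent, so one alternative holds. Satisfied.
  → All conditions met; jurisdiction exists.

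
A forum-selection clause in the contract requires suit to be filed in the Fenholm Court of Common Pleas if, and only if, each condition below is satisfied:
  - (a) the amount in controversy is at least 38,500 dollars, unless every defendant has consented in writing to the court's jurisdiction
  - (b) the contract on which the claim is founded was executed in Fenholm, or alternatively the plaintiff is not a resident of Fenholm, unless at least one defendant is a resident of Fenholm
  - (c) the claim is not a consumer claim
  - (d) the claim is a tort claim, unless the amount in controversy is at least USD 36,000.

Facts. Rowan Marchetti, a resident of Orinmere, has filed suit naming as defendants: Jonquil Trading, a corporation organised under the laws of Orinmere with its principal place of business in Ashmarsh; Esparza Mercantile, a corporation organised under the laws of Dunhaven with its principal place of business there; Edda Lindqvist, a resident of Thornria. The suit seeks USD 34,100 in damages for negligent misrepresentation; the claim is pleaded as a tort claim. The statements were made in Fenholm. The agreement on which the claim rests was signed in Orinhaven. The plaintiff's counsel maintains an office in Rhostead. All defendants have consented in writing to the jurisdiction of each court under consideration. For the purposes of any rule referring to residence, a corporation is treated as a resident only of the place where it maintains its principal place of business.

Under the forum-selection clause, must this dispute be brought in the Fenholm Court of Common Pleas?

The Fenholm Court of Common Pleas:
  (a) The amount in controversy is USD 34,100, below the 38,500 dollars floor. But every defendant has filed written consent, and the 'unless' clause therefore excuses the requirement. Condition met.
  (b) The plaintiff resides in Orinmere, which is not Fenholm, so one alternative holds. Satisfied.
  (c) The claim is a tort claim, not a consumer claim. Met.
  (d) The claim is a tort claim. Met.
  → Forum clause is triggered.

Yes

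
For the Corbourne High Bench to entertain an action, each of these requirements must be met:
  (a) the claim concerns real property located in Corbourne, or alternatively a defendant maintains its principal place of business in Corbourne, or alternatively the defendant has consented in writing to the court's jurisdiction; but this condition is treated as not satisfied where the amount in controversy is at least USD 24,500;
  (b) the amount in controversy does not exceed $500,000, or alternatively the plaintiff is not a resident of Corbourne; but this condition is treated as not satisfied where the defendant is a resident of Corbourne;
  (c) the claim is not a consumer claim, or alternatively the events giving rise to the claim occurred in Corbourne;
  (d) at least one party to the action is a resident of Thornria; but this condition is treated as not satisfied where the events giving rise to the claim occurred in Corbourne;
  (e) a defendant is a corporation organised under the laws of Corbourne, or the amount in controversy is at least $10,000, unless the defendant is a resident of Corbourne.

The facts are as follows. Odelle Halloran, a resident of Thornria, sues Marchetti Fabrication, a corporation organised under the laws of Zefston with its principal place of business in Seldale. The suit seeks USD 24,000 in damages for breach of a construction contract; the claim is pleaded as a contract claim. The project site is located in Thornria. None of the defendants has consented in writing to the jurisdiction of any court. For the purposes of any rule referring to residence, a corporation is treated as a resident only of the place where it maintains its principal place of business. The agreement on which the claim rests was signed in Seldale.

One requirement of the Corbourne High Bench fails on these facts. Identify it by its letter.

The Corbourne High Bench:
  (a) The claim does not concern real property; the corporate defendant(s) have their principal place of business in Seldale, not Corbourne; no such written consent has been filed — no alternative holds. Not met.
  (b) The amount in controversy is $24,000, within the 500,000 dollars ceiling — that alternative is enough. The exception is not triggered, since the defendant resides in Seldale, not Corbourne. Condition met.
  (c) The claim is a contract claim, not a consumer claim, so one alternative holds. Satisfied.
  (d) Odelle Halloran resides in Thornria. The carve-out does not apply: the operative events occurred in Thornria, not Corbourne. Condition met.
  (e) The amount in controversy is USD 24,000, which meets the 10,000 dollars floor, so one alternative holds. Satisfied.
Only condition (a) fails.

(a)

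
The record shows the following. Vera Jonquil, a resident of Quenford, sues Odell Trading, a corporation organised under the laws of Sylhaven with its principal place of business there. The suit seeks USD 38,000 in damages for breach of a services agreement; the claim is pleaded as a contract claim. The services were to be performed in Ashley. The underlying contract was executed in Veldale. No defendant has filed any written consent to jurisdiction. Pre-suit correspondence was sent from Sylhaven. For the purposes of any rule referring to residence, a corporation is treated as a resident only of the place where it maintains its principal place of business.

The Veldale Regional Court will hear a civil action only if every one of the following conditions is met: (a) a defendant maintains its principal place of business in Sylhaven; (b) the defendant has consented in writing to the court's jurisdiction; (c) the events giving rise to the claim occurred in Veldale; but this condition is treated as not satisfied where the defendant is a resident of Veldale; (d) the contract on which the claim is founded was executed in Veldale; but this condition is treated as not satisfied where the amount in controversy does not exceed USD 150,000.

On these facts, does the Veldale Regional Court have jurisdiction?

No

The Veldale Regional Court:
  (a) Odell Trading has its principal place of business in Sylhaven. Satisfied.
  (b) No such written consent has been filed. Fails.
  (c) The operative events occurred in Ashley, not Veldale. Condition not met.
  (d) The contract was executed in Veldale. But the carve-out bites: the amount in controversy is USD 38,000, within the $150,000 ceiling. Not met.
  → The court lacks jurisdiction.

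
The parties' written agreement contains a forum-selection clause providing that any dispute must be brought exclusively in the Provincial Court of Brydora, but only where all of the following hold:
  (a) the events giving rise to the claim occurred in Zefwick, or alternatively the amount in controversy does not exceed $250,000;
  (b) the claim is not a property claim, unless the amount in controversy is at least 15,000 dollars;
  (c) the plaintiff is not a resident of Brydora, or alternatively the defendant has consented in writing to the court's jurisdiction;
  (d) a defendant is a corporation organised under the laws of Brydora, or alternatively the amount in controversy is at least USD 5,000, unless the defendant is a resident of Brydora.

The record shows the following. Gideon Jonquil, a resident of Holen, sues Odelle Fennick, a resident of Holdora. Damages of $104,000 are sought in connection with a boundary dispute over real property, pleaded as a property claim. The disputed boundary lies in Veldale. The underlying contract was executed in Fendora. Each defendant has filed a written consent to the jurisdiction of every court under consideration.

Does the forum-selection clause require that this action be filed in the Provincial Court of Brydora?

Yes

The Provincial Court of Brydora:
  (a) The amount in controversy is USD 104,000, within the $250,000 ceiling, so this disjunct is met. Met.
  (b) The claim is a property claim. However, the amount in controversy is $104,000, which meets the $15,000 floor, so the 'unless' proviso supplies this condition. Condition met.
  (c) The plaintiff resides in Holen, which is not Brydora, so one alternative holds. Condition met.
  (d) The amount in controversy is $104,000, which meets the $5,000 floor, so one alternative holds. Condition met.
  → Forum clause is triggered.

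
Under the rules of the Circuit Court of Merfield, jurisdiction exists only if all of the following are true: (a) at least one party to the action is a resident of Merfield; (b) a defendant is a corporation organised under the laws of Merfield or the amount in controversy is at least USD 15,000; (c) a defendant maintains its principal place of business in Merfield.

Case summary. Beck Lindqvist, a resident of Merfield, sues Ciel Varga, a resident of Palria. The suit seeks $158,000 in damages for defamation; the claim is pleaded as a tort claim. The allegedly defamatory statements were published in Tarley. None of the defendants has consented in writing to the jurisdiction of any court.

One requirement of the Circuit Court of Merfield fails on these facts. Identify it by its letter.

The Circuit Court of Merfield:
  (a) Beck Lindqvist resides in Merfield. Condition met.
  (b) The amount in controversy is 158,000 dollars, which meets the $15,000 floor, so one alternative holds. Condition met.
  (c) No defendant is a corporation. Not met.
Only condition (c) fails.

(c)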